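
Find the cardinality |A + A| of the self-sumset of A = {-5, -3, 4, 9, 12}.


A + A = {a + a' : a, a' ∈ A}; |A| = 5.
General bounds: 2|A| - 1 ≤ |A + A| ≤ |A|(|A|+1)/2, i.e. 9 ≤ |A + A| ≤ 15.
Lower bound 2|A|-1 is attained iff A is an arithmetic progression.
Enumerate sums a + a' for a ≤ a' (symmetric, so this suffices):
a = -5: -5+-5=-10, -5+-3=-8, -5+4=-1, -5+9=4, -5+12=7
a = -3: -3+-3=-6, -3+4=1, -3+9=6, -3+12=9
a = 4: 4+4=8, 4+9=13, 4+12=16
a = 9: 9+9=18, 9+12=21
a = 12: 12+12=24
Distinct sums: {-10, -8, -6, -1, 1, 4, 6, 7, 8, 9, 13, 16, 18, 21, 24}
|A + A| = 15

|A + A| = 15


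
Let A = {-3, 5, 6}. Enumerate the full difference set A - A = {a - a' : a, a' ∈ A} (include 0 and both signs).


A - A = {a - a' : a, a' ∈ A}.
Compute a - a' for each ordered pair (a, a'):
a = -3: -3--3=0, -3-5=-8, -3-6=-9
a = 5: 5--3=8, 5-5=0, 5-6=-1
a = 6: 6--3=9, 6-5=1, 6-6=0
Collecting distinct values (and noting 0 appears from a-a):
A - A = {-9, -8, -1, 0, 1, 8, 9}
|A - A| = 7

A - A = {-9, -8, -1, 0, 1, 8, 9}


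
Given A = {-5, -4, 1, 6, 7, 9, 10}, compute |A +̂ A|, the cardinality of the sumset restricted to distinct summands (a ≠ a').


Restricted sumset: A +̂ A = {a + a' : a ∈ A, a' ∈ A, a ≠ a'}.
Equivalently, take A + A and drop any sum 2a that is achievable ONLY as a + a for a ∈ A (i.e. sums representable only with equal summands).
Enumerate pairs (a, a') with a < a' (symmetric, so each unordered pair gives one sum; this covers all a ≠ a'):
  -5 + -4 = -9
  -5 + 1 = -4
  -5 + 6 = 1
  -5 + 7 = 2
  -5 + 9 = 4
  -5 + 10 = 5
  -4 + 1 = -3
  -4 + 6 = 2
  -4 + 7 = 3
  -4 + 9 = 5
  -4 + 10 = 6
  1 + 6 = 7
  1 + 7 = 8
  1 + 9 = 10
  1 + 10 = 11
  6 + 7 = 13
  6 + 9 = 15
  6 + 10 = 16
  7 + 9 = 16
  7 + 10 = 17
  9 + 10 = 19
Collected distinct sums: {-9, -4, -3, 1, 2, 3, 4, 5, 6, 7, 8, 10, 11, 13, 15, 16, 17, 19}
|A +̂ A| = 18
(Reference bound: |A +̂ A| ≥ 2|A| - 3 for |A| ≥ 2, with |A| = 7 giving ≥ 11.)

|A +̂ A| = 18


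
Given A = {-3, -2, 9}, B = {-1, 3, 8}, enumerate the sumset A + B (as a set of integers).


A + B = {a + b : a ∈ A, b ∈ B}.
Enumerate all |A|·|B| = 3·3 = 9 pairs (a, b) and collect distinct sums.
a = -3: -3+-1=-4, -3+3=0, -3+8=5
a = -2: -2+-1=-3, -2+3=1, -2+8=6
a = 9: 9+-1=8, 9+3=12, 9+8=17
Collecting distinct sums: A + B = {-4, -3, 0, 1, 5, 6, 8, 12, 17}
|A + B| = 9

A + B = {-4, -3, 0, 1, 5, 6, 8, 12, 17}


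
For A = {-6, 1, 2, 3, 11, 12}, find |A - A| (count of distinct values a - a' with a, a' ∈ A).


A - A = {a - a' : a, a' ∈ A}; |A| = 6.
Bounds: 2|A|-1 ≤ |A - A| ≤ |A|² - |A| + 1, i.e. 11 ≤ |A - A| ≤ 31.
Note: 0 ∈ A - A always (from a - a). The set is symmetric: if d ∈ A - A then -d ∈ A - A.
Enumerate nonzero differences d = a - a' with a > a' (then include -d):
Positive differences: {1, 2, 7, 8, 9, 10, 11, 17, 18}
Full difference set: {0} ∪ (positive diffs) ∪ (negative diffs).
|A - A| = 1 + 2·9 = 19 (matches direct enumeration: 19).

|A - A| = 19


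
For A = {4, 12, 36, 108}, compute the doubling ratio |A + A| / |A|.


|A| = 4.
Compute A + A by enumerating all 16 pairs.
A + A = {8, 16, 24, 40, 48, 72, 112, 120, 144, 216}, so |A + A| = 10.
K = |A + A| / |A| = 10/4 = 5/2 ≈ 2.5000.
Reference: AP of size 4 gives K = 7/4 ≈ 1.7500; a fully generic set of size 4 gives K ≈ 2.5000.

|A| = 4, |A + A| = 10, K = 10/4 = 5/2.


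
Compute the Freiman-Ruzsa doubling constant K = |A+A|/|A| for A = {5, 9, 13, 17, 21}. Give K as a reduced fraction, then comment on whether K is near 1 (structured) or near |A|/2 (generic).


|A| = 5.
Compute A + A by enumerating all 25 pairs.
A + A = {10, 14, 18, 22, 26, 30, 34, 38, 42}, so |A + A| = 9.
K = |A + A| / |A| = 9/5 (already in lowest terms) ≈ 1.8000.
Reference: AP of size 5 gives K = 9/5 ≈ 1.8000; a fully generic set of size 5 gives K ≈ 3.0000.

|A| = 5, |A + A| = 9, K = 9/5.


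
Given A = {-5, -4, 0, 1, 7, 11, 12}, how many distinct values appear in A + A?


A + A = {a + a' : a, a' ∈ A}; |A| = 7.
General bounds: 2|A| - 1 ≤ |A + A| ≤ |A|(|A|+1)/2, i.e. 13 ≤ |A + A| ≤ 28.
Lower bound 2|A|-1 is attained iff A is an arithmetic progression.
Enumerate sums a + a' for a ≤ a' (symmetric, so this suffices):
a = -5: -5+-5=-10, -5+-4=-9, -5+0=-5, -5+1=-4, -5+7=2, -5+11=6, -5+12=7
a = -4: -4+-4=-8, -4+0=-4, -4+1=-3, -4+7=3, -4+11=7, -4+12=8
a = 0: 0+0=0, 0+1=1, 0+7=7, 0+11=11, 0+12=12
a = 1: 1+1=2, 1+7=8, 1+11=12, 1+12=13
a = 7: 7+7=14, 7+11=18, 7+12=19
a = 11: 11+11=22, 11+12=23
a = 12: 12+12=24
Distinct sums: {-10, -9, -8, -5, -4, -3, 0, 1, 2, 3, 6, 7, 8, 11, 12, 13, 14, 18, 19, 22, 23, 24}
|A + A| = 22

|A + A| = 22


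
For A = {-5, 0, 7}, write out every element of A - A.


A - A = {a - a' : a, a' ∈ A}.
Compute a - a' for each ordered pair (a, a'):
a = -5: -5--5=0, -5-0=-5, -5-7=-12
a = 0: 0--5=5, 0-0=0, 0-7=-7
a = 7: 7--5=12, 7-0=7, 7-7=0
Collecting distinct values (and noting 0 appears from a-a):
A - A = {-12, -7, -5, 0, 5, 7, 12}
|A - A| = 7

A - A = {-12, -7, -5, 0, 5, 7, 12}


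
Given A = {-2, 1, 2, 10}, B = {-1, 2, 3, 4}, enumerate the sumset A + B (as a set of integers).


A + B = {a + b : a ∈ A, b ∈ B}.
Enumerate all |A|·|B| = 4·4 = 16 pairs (a, b) and collect distinct sums.
a = -2: -2+-1=-3, -2+2=0, -2+3=1, -2+4=2
a = 1: 1+-1=0, 1+2=3, 1+3=4, 1+4=5
a = 2: 2+-1=1, 2+2=4, 2+3=5, 2+4=6
a = 10: 10+-1=9, 10+2=12, 10+3=13, 10+4=14
Collecting distinct sums: A + B = {-3, 0, 1, 2, 3, 4, 5, 6, 9, 12, 13, 14}
|A + B| = 12

A + B = {-3, 0, 1, 2, 3, 4, 5, 6, 9, 12, 13, 14}


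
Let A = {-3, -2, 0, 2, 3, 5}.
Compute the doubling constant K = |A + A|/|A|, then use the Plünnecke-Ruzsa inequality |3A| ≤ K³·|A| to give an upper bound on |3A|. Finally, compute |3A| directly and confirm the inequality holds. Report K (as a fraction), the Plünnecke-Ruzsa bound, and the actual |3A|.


|A| = 6.
Step 1: Compute A + A by enumerating all 36 pairs.
A + A = {-6, -5, -4, -3, -2, -1, 0, 1, 2, 3, 4, 5, 6, 7, 8, 10}, so |A + A| = 16.
Step 2: Doubling constant K = |A + A|/|A| = 16/6 = 16/6 ≈ 2.6667.
Step 3: Plünnecke-Ruzsa gives |3A| ≤ K³·|A| = (2.6667)³ · 6 ≈ 113.7778.
Step 4: Compute 3A = A + A + A directly by enumerating all triples (a,b,c) ∈ A³; |3A| = 24.
Step 5: Check 24 ≤ 113.7778? Yes ✓.

K = 16/6, Plünnecke-Ruzsa bound K³|A| ≈ 113.7778, |3A| = 24, inequality holds.


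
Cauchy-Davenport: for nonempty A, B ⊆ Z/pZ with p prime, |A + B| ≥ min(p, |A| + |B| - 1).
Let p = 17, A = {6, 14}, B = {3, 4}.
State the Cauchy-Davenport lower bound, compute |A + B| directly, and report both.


Cauchy-Davenport: |A + B| ≥ min(p, |A| + |B| - 1) for A, B nonempty in Z/pZ.
|A| = 2, |B| = 2, p = 17.
CD lower bound = min(17, 2 + 2 - 1) = min(17, 3) = 3.
Compute A + B mod 17 directly:
a = 6: 6+3=9, 6+4=10
a = 14: 14+3=0, 14+4=1
A + B = {0, 1, 9, 10}, so |A + B| = 4.
Verify: 4 ≥ 3? Yes ✓.

CD lower bound = 3, actual |A + B| = 4.


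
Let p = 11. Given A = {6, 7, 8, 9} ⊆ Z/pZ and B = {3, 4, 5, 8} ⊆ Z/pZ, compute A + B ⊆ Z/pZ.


Work in Z/11Z: reduce every sum a + b modulo 11.
Enumerate all 16 pairs:
a = 6: 6+3=9, 6+4=10, 6+5=0, 6+8=3
a = 7: 7+3=10, 7+4=0, 7+5=1, 7+8=4
a = 8: 8+3=0, 8+4=1, 8+5=2, 8+8=5
a = 9: 9+3=1, 9+4=2, 9+5=3, 9+8=6
Distinct residues collected: {0, 1, 2, 3, 4, 5, 6, 9, 10}
|A + B| = 9 (out of 11 total residues).

A + B = {0, 1, 2, 3, 4, 5, 6, 9, 10}


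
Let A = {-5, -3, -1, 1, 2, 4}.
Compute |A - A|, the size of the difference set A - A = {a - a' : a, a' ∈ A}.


A - A = {a - a' : a, a' ∈ A}; |A| = 6.
Bounds: 2|A|-1 ≤ |A - A| ≤ |A|² - |A| + 1, i.e. 11 ≤ |A - A| ≤ 31.
Note: 0 ∈ A - A always (from a - a). The set is symmetric: if d ∈ A - A then -d ∈ A - A.
Enumerate nonzero differences d = a - a' with a > a' (then include -d):
Positive differences: {1, 2, 3, 4, 5, 6, 7, 9}
Full difference set: {0} ∪ (positive diffs) ∪ (negative diffs).
|A - A| = 1 + 2·8 = 17 (matches direct enumeration: 17).

|A - A| = 17


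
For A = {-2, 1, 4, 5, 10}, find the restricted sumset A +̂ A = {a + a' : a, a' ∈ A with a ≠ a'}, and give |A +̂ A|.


Restricted sumset: A +̂ A = {a + a' : a ∈ A, a' ∈ A, a ≠ a'}.
Equivalently, take A + A and drop any sum 2a that is achievable ONLY as a + a for a ∈ A (i.e. sums representable only with equal summands).
Enumerate pairs (a, a') with a < a' (symmetric, so each unordered pair gives one sum; this covers all a ≠ a'):
  -2 + 1 = -1
  -2 + 4 = 2
  -2 + 5 = 3
  -2 + 10 = 8
  1 + 4 = 5
  1 + 5 = 6
  1 + 10 = 11
  4 + 5 = 9
  4 + 10 = 14
  5 + 10 = 15
Collected distinct sums: {-1, 2, 3, 5, 6, 8, 9, 11, 14, 15}
|A +̂ A| = 10
(Reference bound: |A +̂ A| ≥ 2|A| - 3 for |A| ≥ 2, with |A| = 5 giving ≥ 7.)

|A +̂ A| = 10


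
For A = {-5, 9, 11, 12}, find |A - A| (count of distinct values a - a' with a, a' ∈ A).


A - A = {a - a' : a, a' ∈ A}; |A| = 4.
Bounds: 2|A|-1 ≤ |A - A| ≤ |A|² - |A| + 1, i.e. 7 ≤ |A - A| ≤ 13.
Note: 0 ∈ A - A always (from a - a). The set is symmetric: if d ∈ A - A then -d ∈ A - A.
Enumerate nonzero differences d = a - a' with a > a' (then include -d):
Positive differences: {1, 2, 3, 14, 16, 17}
Full difference set: {0} ∪ (positive diffs) ∪ (negative diffs).
|A - A| = 1 + 2·6 = 13 (matches direct enumeration: 13).

|A - A| = 13


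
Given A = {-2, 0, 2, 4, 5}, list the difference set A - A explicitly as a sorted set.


A - A = {a - a' : a, a' ∈ A}.
Compute a - a' for each ordered pair (a, a'):
a = -2: -2--2=0, -2-0=-2, -2-2=-4, -2-4=-6, -2-5=-7
a = 0: 0--2=2, 0-0=0, 0-2=-2, 0-4=-4, 0-5=-5
a = 2: 2--2=4, 2-0=2, 2-2=0, 2-4=-2, 2-5=-3
a = 4: 4--2=6, 4-0=4, 4-2=2, 4-4=0, 4-5=-1
a = 5: 5--2=7, 5-0=5, 5-2=3, 5-4=1, 5-5=0
Collecting distinct values (and noting 0 appears from a-a):
A - A = {-7, -6, -5, -4, -3, -2, -1, 0, 1, 2, 3, 4, 5, 6, 7}
|A - A| = 15

A - A = {-7, -6, -5, -4, -3, -2, -1, 0, 1, 2, 3, 4, 5, 6, 7}


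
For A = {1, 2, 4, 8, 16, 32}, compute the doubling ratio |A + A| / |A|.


|A| = 6.
Compute A + A by enumerating all 36 pairs.
A + A = {2, 3, 4, 5, 6, 8, 9, 10, 12, 16, 17, 18, 20, 24, 32, 33, 34, 36, 40, 48, 64}, so |A + A| = 21.
K = |A + A| / |A| = 21/6 = 7/2 ≈ 3.5000.
Reference: AP of size 6 gives K = 11/6 ≈ 1.8333; a fully generic set of size 6 gives K ≈ 3.5000.

|A| = 6, |A + A| = 21, K = 21/6 = 7/2.


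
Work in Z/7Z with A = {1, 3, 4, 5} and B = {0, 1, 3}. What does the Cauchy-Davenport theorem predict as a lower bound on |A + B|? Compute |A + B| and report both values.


Cauchy-Davenport: |A + B| ≥ min(p, |A| + |B| - 1) for A, B nonempty in Z/pZ.
|A| = 4, |B| = 3, p = 7.
CD lower bound = min(7, 4 + 3 - 1) = min(7, 6) = 6.
Compute A + B mod 7 directly:
a = 1: 1+0=1, 1+1=2, 1+3=4
a = 3: 3+0=3, 3+1=4, 3+3=6
a = 4: 4+0=4, 4+1=5, 4+3=0
a = 5: 5+0=5, 5+1=6, 5+3=1
A + B = {0, 1, 2, 3, 4, 5, 6}, so |A + B| = 7.
Verify: 7 ≥ 6? Yes ✓.

CD lower bound = 6, actual |A + B| = 7.


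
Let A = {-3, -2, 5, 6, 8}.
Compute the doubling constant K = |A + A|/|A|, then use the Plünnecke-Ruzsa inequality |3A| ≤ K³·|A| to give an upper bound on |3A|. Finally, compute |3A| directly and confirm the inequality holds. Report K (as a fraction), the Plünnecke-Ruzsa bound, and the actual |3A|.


|A| = 5.
Step 1: Compute A + A by enumerating all 25 pairs.
A + A = {-6, -5, -4, 2, 3, 4, 5, 6, 10, 11, 12, 13, 14, 16}, so |A + A| = 14.
Step 2: Doubling constant K = |A + A|/|A| = 14/5 = 14/5 ≈ 2.8000.
Step 3: Plünnecke-Ruzsa gives |3A| ≤ K³·|A| = (2.8000)³ · 5 ≈ 109.7600.
Step 4: Compute 3A = A + A + A directly by enumerating all triples (a,b,c) ∈ A³; |3A| = 27.
Step 5: Check 27 ≤ 109.7600? Yes ✓.

K = 14/5, Plünnecke-Ruzsa bound K³|A| ≈ 109.7600, |3A| = 27, inequality holds.


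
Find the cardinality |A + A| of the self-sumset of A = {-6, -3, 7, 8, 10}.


A + A = {a + a' : a, a' ∈ A}; |A| = 5.
General bounds: 2|A| - 1 ≤ |A + A| ≤ |A|(|A|+1)/2, i.e. 9 ≤ |A + A| ≤ 15.
Lower bound 2|A|-1 is attained iff A is an arithmetic progression.
Enumerate sums a + a' for a ≤ a' (symmetric, so this suffices):
a = -6: -6+-6=-12, -6+-3=-9, -6+7=1, -6+8=2, -6+10=4
a = -3: -3+-3=-6, -3+7=4, -3+8=5, -3+10=7
a = 7: 7+7=14, 7+8=15, 7+10=17
a = 8: 8+8=16, 8+10=18
a = 10: 10+10=20
Distinct sums: {-12, -9, -6, 1, 2, 4, 5, 7, 14, 15, 16, 17, 18, 20}
|A + A| = 14

|A + A| = 14


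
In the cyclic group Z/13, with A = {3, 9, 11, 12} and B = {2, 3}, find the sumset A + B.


Work in Z/13Z: reduce every sum a + b modulo 13.
Enumerate all 8 pairs:
a = 3: 3+2=5, 3+3=6
a = 9: 9+2=11, 9+3=12
a = 11: 11+2=0, 11+3=1
a = 12: 12+2=1, 12+3=2
Distinct residues collected: {0, 1, 2, 5, 6, 11, 12}
|A + B| = 7 (out of 13 total residues).

A + B = {0, 1, 2, 5, 6, 11, 12}


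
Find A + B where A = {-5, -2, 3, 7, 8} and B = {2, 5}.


A + B = {a + b : a ∈ A, b ∈ B}.
Enumerate all |A|·|B| = 5·2 = 10 pairs (a, b) and collect distinct sums.
a = -5: -5+2=-3, -5+5=0
a = -2: -2+2=0, -2+5=3
a = 3: 3+2=5, 3+5=8
a = 7: 7+2=9, 7+5=12
a = 8: 8+2=10, 8+5=13
Collecting distinct sums: A + B = {-3, 0, 3, 5, 8, 9, 10, 12, 13}
|A + B| = 9

A + B = {-3, 0, 3, 5, 8, 9, 10, 12, 13}


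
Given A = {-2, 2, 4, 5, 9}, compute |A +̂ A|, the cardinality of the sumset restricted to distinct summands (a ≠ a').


Restricted sumset: A +̂ A = {a + a' : a ∈ A, a' ∈ A, a ≠ a'}.
Equivalently, take A + A and drop any sum 2a that is achievable ONLY as a + a for a ∈ A (i.e. sums representable only with equal summands).
Enumerate pairs (a, a') with a < a' (symmetric, so each unordered pair gives one sum; this covers all a ≠ a'):
  -2 + 2 = 0
  -2 + 4 = 2
  -2 + 5 = 3
  -2 + 9 = 7
  2 + 4 = 6
  2 + 5 = 7
  2 + 9 = 11
  4 + 5 = 9
  4 + 9 = 13
  5 + 9 = 14
Collected distinct sums: {0, 2, 3, 6, 7, 9, 11, 13, 14}
|A +̂ A| = 9
(Reference bound: |A +̂ A| ≥ 2|A| - 3 for |A| ≥ 2, with |A| = 5 giving ≥ 7.)

|A +̂ A| = 9


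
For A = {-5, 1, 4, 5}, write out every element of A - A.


A - A = {a - a' : a, a' ∈ A}.
Compute a - a' for each ordered pair (a, a'):
a = -5: -5--5=0, -5-1=-6, -5-4=-9, -5-5=-10
a = 1: 1--5=6, 1-1=0, 1-4=-3, 1-5=-4
a = 4: 4--5=9, 4-1=3, 4-4=0, 4-5=-1
a = 5: 5--5=10, 5-1=4, 5-4=1, 5-5=0
Collecting distinct values (and noting 0 appears from a-a):
A - A = {-10, -9, -6, -4, -3, -1, 0, 1, 3, 4, 6, 9, 10}
|A - A| = 13

A - A = {-10, -9, -6, -4, -3, -1, 0, 1, 3, 4, 6, 9, 10}


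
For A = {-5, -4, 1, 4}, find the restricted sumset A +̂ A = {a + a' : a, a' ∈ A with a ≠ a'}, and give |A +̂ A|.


Restricted sumset: A +̂ A = {a + a' : a ∈ A, a' ∈ A, a ≠ a'}.
Equivalently, take A + A and drop any sum 2a that is achievable ONLY as a + a for a ∈ A (i.e. sums representable only with equal summands).
Enumerate pairs (a, a') with a < a' (symmetric, so each unordered pair gives one sum; this covers all a ≠ a'):
  -5 + -4 = -9
  -5 + 1 = -4
  -5 + 4 = -1
  -4 + 1 = -3
  -4 + 4 = 0
  1 + 4 = 5
Collected distinct sums: {-9, -4, -3, -1, 0, 5}
|A +̂ A| = 6
(Reference bound: |A +̂ A| ≥ 2|A| - 3 for |A| ≥ 2, with |A| = 4 giving ≥ 5.)

|A +̂ A| = 6


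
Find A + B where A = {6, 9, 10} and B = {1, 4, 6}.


A + B = {a + b : a ∈ A, b ∈ B}.
Enumerate all |A|·|B| = 3·3 = 9 pairs (a, b) and collect distinct sums.
a = 6: 6+1=7, 6+4=10, 6+6=12
a = 9: 9+1=10, 9+4=13, 9+6=15
a = 10: 10+1=11, 10+4=14, 10+6=16
Collecting distinct sums: A + B = {7, 10, 11, 12, 13, 14, 15, 16}
|A + B| = 8

A + B = {7, 10, 11, 12, 13, 14, 15, 16}


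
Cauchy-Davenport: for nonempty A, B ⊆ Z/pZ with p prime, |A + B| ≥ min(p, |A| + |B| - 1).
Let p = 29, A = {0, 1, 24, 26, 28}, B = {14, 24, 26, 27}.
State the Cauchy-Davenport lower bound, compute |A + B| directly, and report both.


Cauchy-Davenport: |A + B| ≥ min(p, |A| + |B| - 1) for A, B nonempty in Z/pZ.
|A| = 5, |B| = 4, p = 29.
CD lower bound = min(29, 5 + 4 - 1) = min(29, 8) = 8.
Compute A + B mod 29 directly:
a = 0: 0+14=14, 0+24=24, 0+26=26, 0+27=27
a = 1: 1+14=15, 1+24=25, 1+26=27, 1+27=28
a = 24: 24+14=9, 24+24=19, 24+26=21, 24+27=22
a = 26: 26+14=11, 26+24=21, 26+26=23, 26+27=24
a = 28: 28+14=13, 28+24=23, 28+26=25, 28+27=26
A + B = {9, 11, 13, 14, 15, 19, 21, 22, 23, 24, 25, 26, 27, 28}, so |A + B| = 14.
Verify: 14 ≥ 8? Yes ✓.

CD lower bound = 8, actual |A + B| = 14.


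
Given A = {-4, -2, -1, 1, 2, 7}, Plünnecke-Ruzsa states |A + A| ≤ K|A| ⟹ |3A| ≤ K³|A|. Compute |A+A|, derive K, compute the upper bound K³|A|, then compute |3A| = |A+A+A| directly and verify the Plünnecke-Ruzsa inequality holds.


|A| = 6.
Step 1: Compute A + A by enumerating all 36 pairs.
A + A = {-8, -6, -5, -4, -3, -2, -1, 0, 1, 2, 3, 4, 5, 6, 8, 9, 14}, so |A + A| = 17.
Step 2: Doubling constant K = |A + A|/|A| = 17/6 = 17/6 ≈ 2.8333.
Step 3: Plünnecke-Ruzsa gives |3A| ≤ K³·|A| = (2.8333)³ · 6 ≈ 136.4722.
Step 4: Compute 3A = A + A + A directly by enumerating all triples (a,b,c) ∈ A³; |3A| = 28.
Step 5: Check 28 ≤ 136.4722? Yes ✓.

K = 17/6, Plünnecke-Ruzsa bound K³|A| ≈ 136.4722, |3A| = 28, inequality holds.


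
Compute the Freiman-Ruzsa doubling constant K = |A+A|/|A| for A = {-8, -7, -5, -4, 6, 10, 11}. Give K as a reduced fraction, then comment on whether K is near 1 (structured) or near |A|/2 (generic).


|A| = 7.
Compute A + A by enumerating all 49 pairs.
A + A = {-16, -15, -14, -13, -12, -11, -10, -9, -8, -2, -1, 1, 2, 3, 4, 5, 6, 7, 12, 16, 17, 20, 21, 22}, so |A + A| = 24.
K = |A + A| / |A| = 24/7 (already in lowest terms) ≈ 3.4286.
Reference: AP of size 7 gives K = 13/7 ≈ 1.8571; a fully generic set of size 7 gives K ≈ 4.0000.

|A| = 7, |A + A| = 24, K = 24/7.


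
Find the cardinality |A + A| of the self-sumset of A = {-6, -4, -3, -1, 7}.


A + A = {a + a' : a, a' ∈ A}; |A| = 5.
General bounds: 2|A| - 1 ≤ |A + A| ≤ |A|(|A|+1)/2, i.e. 9 ≤ |A + A| ≤ 15.
Lower bound 2|A|-1 is attained iff A is an arithmetic progression.
Enumerate sums a + a' for a ≤ a' (symmetric, so this suffices):
a = -6: -6+-6=-12, -6+-4=-10, -6+-3=-9, -6+-1=-7, -6+7=1
a = -4: -4+-4=-8, -4+-3=-7, -4+-1=-5, -4+7=3
a = -3: -3+-3=-6, -3+-1=-4, -3+7=4
a = -1: -1+-1=-2, -1+7=6
a = 7: 7+7=14
Distinct sums: {-12, -10, -9, -8, -7, -6, -5, -4, -2, 1, 3, 4, 6, 14}
|A + A| = 14

|A + A| = 14


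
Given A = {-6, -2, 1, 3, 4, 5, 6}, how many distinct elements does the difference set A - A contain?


A - A = {a - a' : a, a' ∈ A}; |A| = 7.
Bounds: 2|A|-1 ≤ |A - A| ≤ |A|² - |A| + 1, i.e. 13 ≤ |A - A| ≤ 43.
Note: 0 ∈ A - A always (from a - a). The set is symmetric: if d ∈ A - A then -d ∈ A - A.
Enumerate nonzero differences d = a - a' with a > a' (then include -d):
Positive differences: {1, 2, 3, 4, 5, 6, 7, 8, 9, 10, 11, 12}
Full difference set: {0} ∪ (positive diffs) ∪ (negative diffs).
|A - A| = 1 + 2·12 = 25 (matches direct enumeration: 25).

|A - A| = 25


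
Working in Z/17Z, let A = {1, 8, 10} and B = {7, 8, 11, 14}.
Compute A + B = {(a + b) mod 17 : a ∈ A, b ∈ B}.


Work in Z/17Z: reduce every sum a + b modulo 17.
Enumerate all 12 pairs:
a = 1: 1+7=8, 1+8=9, 1+11=12, 1+14=15
a = 8: 8+7=15, 8+8=16, 8+11=2, 8+14=5
a = 10: 10+7=0, 10+8=1, 10+11=4, 10+14=7
Distinct residues collected: {0, 1, 2, 4, 5, 7, 8, 9, 12, 15, 16}
|A + B| = 11 (out of 17 total residues).

A + B = {0, 1, 2, 4, 5, 7, 8, 9, 12, 15, 16}


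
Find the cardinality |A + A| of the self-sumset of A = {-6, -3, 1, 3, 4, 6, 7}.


A + A = {a + a' : a, a' ∈ A}; |A| = 7.
General bounds: 2|A| - 1 ≤ |A + A| ≤ |A|(|A|+1)/2, i.e. 13 ≤ |A + A| ≤ 28.
Lower bound 2|A|-1 is attained iff A is an arithmetic progression.
Enumerate sums a + a' for a ≤ a' (symmetric, so this suffices):
a = -6: -6+-6=-12, -6+-3=-9, -6+1=-5, -6+3=-3, -6+4=-2, -6+6=0, -6+7=1
a = -3: -3+-3=-6, -3+1=-2, -3+3=0, -3+4=1, -3+6=3, -3+7=4
a = 1: 1+1=2, 1+3=4, 1+4=5, 1+6=7, 1+7=8
a = 3: 3+3=6, 3+4=7, 3+6=9, 3+7=10
a = 4: 4+4=8, 4+6=10, 4+7=11
a = 6: 6+6=12, 6+7=13
a = 7: 7+7=14
Distinct sums: {-12, -9, -6, -5, -3, -2, 0, 1, 2, 3, 4, 5, 6, 7, 8, 9, 10, 11, 12, 13, 14}
|A + A| = 21

|A + A| = 21


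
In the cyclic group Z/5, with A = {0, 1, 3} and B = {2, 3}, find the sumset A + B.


Work in Z/5Z: reduce every sum a + b modulo 5.
Enumerate all 6 pairs:
a = 0: 0+2=2, 0+3=3
a = 1: 1+2=3, 1+3=4
a = 3: 3+2=0, 3+3=1
Distinct residues collected: {0, 1, 2, 3, 4}
|A + B| = 5 (out of 5 total residues).

A + B = {0, 1, 2, 3, 4}


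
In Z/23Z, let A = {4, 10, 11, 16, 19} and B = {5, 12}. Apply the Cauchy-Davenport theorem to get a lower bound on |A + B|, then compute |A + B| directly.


Cauchy-Davenport: |A + B| ≥ min(p, |A| + |B| - 1) for A, B nonempty in Z/pZ.
|A| = 5, |B| = 2, p = 23.
CD lower bound = min(23, 5 + 2 - 1) = min(23, 6) = 6.
Compute A + B mod 23 directly:
a = 4: 4+5=9, 4+12=16
a = 10: 10+5=15, 10+12=22
a = 11: 11+5=16, 11+12=0
a = 16: 16+5=21, 16+12=5
a = 19: 19+5=1, 19+12=8
A + B = {0, 1, 5, 8, 9, 15, 16, 21, 22}, so |A + B| = 9.
Verify: 9 ≥ 6? Yes ✓.

CD lower bound = 6, actual |A + B| = 9.


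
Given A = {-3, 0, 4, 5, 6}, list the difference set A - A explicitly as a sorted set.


A - A = {a - a' : a, a' ∈ A}.
Compute a - a' for each ordered pair (a, a'):
a = -3: -3--3=0, -3-0=-3, -3-4=-7, -3-5=-8, -3-6=-9
a = 0: 0--3=3, 0-0=0, 0-4=-4, 0-5=-5, 0-6=-6
a = 4: 4--3=7, 4-0=4, 4-4=0, 4-5=-1, 4-6=-2
a = 5: 5--3=8, 5-0=5, 5-4=1, 5-5=0, 5-6=-1
a = 6: 6--3=9, 6-0=6, 6-4=2, 6-5=1, 6-6=0
Collecting distinct values (and noting 0 appears from a-a):
A - A = {-9, -8, -7, -6, -5, -4, -3, -2, -1, 0, 1, 2, 3, 4, 5, 6, 7, 8, 9}
|A - A| = 19

A - A = {-9, -8, -7, -6, -5, -4, -3, -2, -1, 0, 1, 2, 3, 4, 5, 6, 7, 8, 9}


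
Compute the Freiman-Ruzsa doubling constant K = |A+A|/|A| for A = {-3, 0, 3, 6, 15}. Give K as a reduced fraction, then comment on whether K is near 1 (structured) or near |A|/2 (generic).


|A| = 5.
Compute A + A by enumerating all 25 pairs.
A + A = {-6, -3, 0, 3, 6, 9, 12, 15, 18, 21, 30}, so |A + A| = 11.
K = |A + A| / |A| = 11/5 (already in lowest terms) ≈ 2.2000.
Reference: AP of size 5 gives K = 9/5 ≈ 1.8000; a fully generic set of size 5 gives K ≈ 3.0000.

|A| = 5, |A + A| = 11, K = 11/5.


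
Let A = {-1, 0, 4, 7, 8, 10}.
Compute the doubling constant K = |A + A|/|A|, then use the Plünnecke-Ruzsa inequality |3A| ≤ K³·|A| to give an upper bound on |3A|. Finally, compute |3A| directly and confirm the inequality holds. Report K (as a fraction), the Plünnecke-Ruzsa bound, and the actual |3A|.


|A| = 6.
Step 1: Compute A + A by enumerating all 36 pairs.
A + A = {-2, -1, 0, 3, 4, 6, 7, 8, 9, 10, 11, 12, 14, 15, 16, 17, 18, 20}, so |A + A| = 18.
Step 2: Doubling constant K = |A + A|/|A| = 18/6 = 18/6 ≈ 3.0000.
Step 3: Plünnecke-Ruzsa gives |3A| ≤ K³·|A| = (3.0000)³ · 6 ≈ 162.0000.
Step 4: Compute 3A = A + A + A directly by enumerating all triples (a,b,c) ∈ A³; |3A| = 32.
Step 5: Check 32 ≤ 162.0000? Yes ✓.

K = 18/6, Plünnecke-Ruzsa bound K³|A| ≈ 162.0000, |3A| = 32, inequality holds.


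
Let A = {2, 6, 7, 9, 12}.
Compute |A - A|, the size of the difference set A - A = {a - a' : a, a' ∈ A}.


A - A = {a - a' : a, a' ∈ A}; |A| = 5.
Bounds: 2|A|-1 ≤ |A - A| ≤ |A|² - |A| + 1, i.e. 9 ≤ |A - A| ≤ 21.
Note: 0 ∈ A - A always (from a - a). The set is symmetric: if d ∈ A - A then -d ∈ A - A.
Enumerate nonzero differences d = a - a' with a > a' (then include -d):
Positive differences: {1, 2, 3, 4, 5, 6, 7, 10}
Full difference set: {0} ∪ (positive diffs) ∪ (negative diffs).
|A - A| = 1 + 2·8 = 17 (matches direct enumeration: 17).

|A - A| = 17


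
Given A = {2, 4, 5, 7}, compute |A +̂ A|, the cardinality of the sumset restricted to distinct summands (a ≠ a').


Restricted sumset: A +̂ A = {a + a' : a ∈ A, a' ∈ A, a ≠ a'}.
Equivalently, take A + A and drop any sum 2a that is achievable ONLY as a + a for a ∈ A (i.e. sums representable only with equal summands).
Enumerate pairs (a, a') with a < a' (symmetric, so each unordered pair gives one sum; this covers all a ≠ a'):
  2 + 4 = 6
  2 + 5 = 7
  2 + 7 = 9
  4 + 5 = 9
  4 + 7 = 11
  5 + 7 = 12
Collected distinct sums: {6, 7, 9, 11, 12}
|A +̂ A| = 5
(Reference bound: |A +̂ A| ≥ 2|A| - 3 for |A| ≥ 2, with |A| = 4 giving ≥ 5.)

|A +̂ A| = 5


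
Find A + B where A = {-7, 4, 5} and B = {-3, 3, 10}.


A + B = {a + b : a ∈ A, b ∈ B}.
Enumerate all |A|·|B| = 3·3 = 9 pairs (a, b) and collect distinct sums.
a = -7: -7+-3=-10, -7+3=-4, -7+10=3
a = 4: 4+-3=1, 4+3=7, 4+10=14
a = 5: 5+-3=2, 5+3=8, 5+10=15
Collecting distinct sums: A + B = {-10, -4, 1, 2, 3, 7, 8, 14, 15}
|A + B| = 9

A + B = {-10, -4, 1, 2, 3, 7, 8, 14, 15}


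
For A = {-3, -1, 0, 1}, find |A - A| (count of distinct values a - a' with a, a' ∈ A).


A - A = {a - a' : a, a' ∈ A}; |A| = 4.
Bounds: 2|A|-1 ≤ |A - A| ≤ |A|² - |A| + 1, i.e. 7 ≤ |A - A| ≤ 13.
Note: 0 ∈ A - A always (from a - a). The set is symmetric: if d ∈ A - A then -d ∈ A - A.
Enumerate nonzero differences d = a - a' with a > a' (then include -d):
Positive differences: {1, 2, 3, 4}
Full difference set: {0} ∪ (positive diffs) ∪ (negative diffs).
|A - A| = 1 + 2·4 = 9 (matches direct enumeration: 9).

|A - A| = 9


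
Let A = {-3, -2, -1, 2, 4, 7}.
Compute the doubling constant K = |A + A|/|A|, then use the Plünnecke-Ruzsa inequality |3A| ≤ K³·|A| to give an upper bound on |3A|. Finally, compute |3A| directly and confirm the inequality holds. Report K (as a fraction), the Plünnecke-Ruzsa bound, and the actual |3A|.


|A| = 6.
Step 1: Compute A + A by enumerating all 36 pairs.
A + A = {-6, -5, -4, -3, -2, -1, 0, 1, 2, 3, 4, 5, 6, 8, 9, 11, 14}, so |A + A| = 17.
Step 2: Doubling constant K = |A + A|/|A| = 17/6 = 17/6 ≈ 2.8333.
Step 3: Plünnecke-Ruzsa gives |3A| ≤ K³·|A| = (2.8333)³ · 6 ≈ 136.4722.
Step 4: Compute 3A = A + A + A directly by enumerating all triples (a,b,c) ∈ A³; |3A| = 27.
Step 5: Check 27 ≤ 136.4722? Yes ✓.

K = 17/6, Plünnecke-Ruzsa bound K³|A| ≈ 136.4722, |3A| = 27, inequality holds.


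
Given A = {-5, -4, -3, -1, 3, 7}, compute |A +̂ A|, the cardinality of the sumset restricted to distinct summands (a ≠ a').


Restricted sumset: A +̂ A = {a + a' : a ∈ A, a' ∈ A, a ≠ a'}.
Equivalently, take A + A and drop any sum 2a that is achievable ONLY as a + a for a ∈ A (i.e. sums representable only with equal summands).
Enumerate pairs (a, a') with a < a' (symmetric, so each unordered pair gives one sum; this covers all a ≠ a'):
  -5 + -4 = -9
  -5 + -3 = -8
  -5 + -1 = -6
  -5 + 3 = -2
  -5 + 7 = 2
  -4 + -3 = -7
  -4 + -1 = -5
  -4 + 3 = -1
  -4 + 7 = 3
  -3 + -1 = -4
  -3 + 3 = 0
  -3 + 7 = 4
  -1 + 3 = 2
  -1 + 7 = 6
  3 + 7 = 10
Collected distinct sums: {-9, -8, -7, -6, -5, -4, -2, -1, 0, 2, 3, 4, 6, 10}
|A +̂ A| = 14
(Reference bound: |A +̂ A| ≥ 2|A| - 3 for |A| ≥ 2, with |A| = 6 giving ≥ 9.)

|A +̂ A| = 14


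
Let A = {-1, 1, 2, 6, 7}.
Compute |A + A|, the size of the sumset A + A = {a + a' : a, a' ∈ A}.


A + A = {a + a' : a, a' ∈ A}; |A| = 5.
General bounds: 2|A| - 1 ≤ |A + A| ≤ |A|(|A|+1)/2, i.e. 9 ≤ |A + A| ≤ 15.
Lower bound 2|A|-1 is attained iff A is an arithmetic progression.
Enumerate sums a + a' for a ≤ a' (symmetric, so this suffices):
a = -1: -1+-1=-2, -1+1=0, -1+2=1, -1+6=5, -1+7=6
a = 1: 1+1=2, 1+2=3, 1+6=7, 1+7=8
a = 2: 2+2=4, 2+6=8, 2+7=9
a = 6: 6+6=12, 6+7=13
a = 7: 7+7=14
Distinct sums: {-2, 0, 1, 2, 3, 4, 5, 6, 7, 8, 9, 12, 13, 14}
|A + A| = 14

|A + A| = 14


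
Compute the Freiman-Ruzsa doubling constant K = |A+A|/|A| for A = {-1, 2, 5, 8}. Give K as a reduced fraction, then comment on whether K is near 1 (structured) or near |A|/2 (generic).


|A| = 4.
Compute A + A by enumerating all 16 pairs.
A + A = {-2, 1, 4, 7, 10, 13, 16}, so |A + A| = 7.
K = |A + A| / |A| = 7/4 (already in lowest terms) ≈ 1.7500.
Reference: AP of size 4 gives K = 7/4 ≈ 1.7500; a fully generic set of size 4 gives K ≈ 2.5000.

|A| = 4, |A + A| = 7, K = 7/4.


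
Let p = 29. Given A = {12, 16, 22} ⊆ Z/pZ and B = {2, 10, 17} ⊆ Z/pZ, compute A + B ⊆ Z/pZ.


Work in Z/29Z: reduce every sum a + b modulo 29.
Enumerate all 9 pairs:
a = 12: 12+2=14, 12+10=22, 12+17=0
a = 16: 16+2=18, 16+10=26, 16+17=4
a = 22: 22+2=24, 22+10=3, 22+17=10
Distinct residues collected: {0, 3, 4, 10, 14, 18, 22, 24, 26}
|A + B| = 9 (out of 29 total residues).

A + B = {0, 3, 4, 10, 14, 18, 22, 24, 26}


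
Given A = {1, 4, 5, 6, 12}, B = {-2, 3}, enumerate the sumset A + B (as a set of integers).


A + B = {a + b : a ∈ A, b ∈ B}.
Enumerate all |A|·|B| = 5·2 = 10 pairs (a, b) and collect distinct sums.
a = 1: 1+-2=-1, 1+3=4
a = 4: 4+-2=2, 4+3=7
a = 5: 5+-2=3, 5+3=8
a = 6: 6+-2=4, 6+3=9
a = 12: 12+-2=10, 12+3=15
Collecting distinct sums: A + B = {-1, 2, 3, 4, 7, 8, 9, 10, 15}
|A + B| = 9

A + B = {-1, 2, 3, 4, 7, 8, 9, 10, 15}


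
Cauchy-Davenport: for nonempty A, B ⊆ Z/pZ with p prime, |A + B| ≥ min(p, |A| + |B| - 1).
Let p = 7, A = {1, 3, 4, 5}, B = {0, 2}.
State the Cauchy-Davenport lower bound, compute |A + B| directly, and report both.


Cauchy-Davenport: |A + B| ≥ min(p, |A| + |B| - 1) for A, B nonempty in Z/pZ.
|A| = 4, |B| = 2, p = 7.
CD lower bound = min(7, 4 + 2 - 1) = min(7, 5) = 5.
Compute A + B mod 7 directly:
a = 1: 1+0=1, 1+2=3
a = 3: 3+0=3, 3+2=5
a = 4: 4+0=4, 4+2=6
a = 5: 5+0=5, 5+2=0
A + B = {0, 1, 3, 4, 5, 6}, so |A + B| = 6.
Verify: 6 ≥ 5? Yes ✓.

CD lower bound = 5, actual |A + B| = 6.


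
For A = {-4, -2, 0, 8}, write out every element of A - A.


A - A = {a - a' : a, a' ∈ A}.
Compute a - a' for each ordered pair (a, a'):
a = -4: -4--4=0, -4--2=-2, -4-0=-4, -4-8=-12
a = -2: -2--4=2, -2--2=0, -2-0=-2, -2-8=-10
a = 0: 0--4=4, 0--2=2, 0-0=0, 0-8=-8
a = 8: 8--4=12, 8--2=10, 8-0=8, 8-8=0
Collecting distinct values (and noting 0 appears from a-a):
A - A = {-12, -10, -8, -4, -2, 0, 2, 4, 8, 10, 12}
|A - A| = 11

A - A = {-12, -10, -8, -4, -2, 0, 2, 4, 8, 10, 12}


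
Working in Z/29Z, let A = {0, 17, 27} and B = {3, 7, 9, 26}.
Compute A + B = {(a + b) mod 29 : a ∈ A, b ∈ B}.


Work in Z/29Z: reduce every sum a + b modulo 29.
Enumerate all 12 pairs:
a = 0: 0+3=3, 0+7=7, 0+9=9, 0+26=26
a = 17: 17+3=20, 17+7=24, 17+9=26, 17+26=14
a = 27: 27+3=1, 27+7=5, 27+9=7, 27+26=24
Distinct residues collected: {1, 3, 5, 7, 9, 14, 20, 24, 26}
|A + B| = 9 (out of 29 total residues).

A + B = {1, 3, 5, 7, 9, 14, 20, 24, 26}


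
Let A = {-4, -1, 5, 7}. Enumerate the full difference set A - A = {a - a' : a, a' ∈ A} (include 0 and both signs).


A - A = {a - a' : a, a' ∈ A}.
Compute a - a' for each ordered pair (a, a'):
a = -4: -4--4=0, -4--1=-3, -4-5=-9, -4-7=-11
a = -1: -1--4=3, -1--1=0, -1-5=-6, -1-7=-8
a = 5: 5--4=9, 5--1=6, 5-5=0, 5-7=-2
a = 7: 7--4=11, 7--1=8, 7-5=2, 7-7=0
Collecting distinct values (and noting 0 appears from a-a):
A - A = {-11, -9, -8, -6, -3, -2, 0, 2, 3, 6, 8, 9, 11}
|A - A| = 13

A - A = {-11, -9, -8, -6, -3, -2, 0, 2, 3, 6, 8, 9, 11}


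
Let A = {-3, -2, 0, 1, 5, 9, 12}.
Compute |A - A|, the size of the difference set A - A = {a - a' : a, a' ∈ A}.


A - A = {a - a' : a, a' ∈ A}; |A| = 7.
Bounds: 2|A|-1 ≤ |A - A| ≤ |A|² - |A| + 1, i.e. 13 ≤ |A - A| ≤ 43.
Note: 0 ∈ A - A always (from a - a). The set is symmetric: if d ∈ A - A then -d ∈ A - A.
Enumerate nonzero differences d = a - a' with a > a' (then include -d):
Positive differences: {1, 2, 3, 4, 5, 7, 8, 9, 11, 12, 14, 15}
Full difference set: {0} ∪ (positive diffs) ∪ (negative diffs).
|A - A| = 1 + 2·12 = 25 (matches direct enumeration: 25).

|A - A| = 25


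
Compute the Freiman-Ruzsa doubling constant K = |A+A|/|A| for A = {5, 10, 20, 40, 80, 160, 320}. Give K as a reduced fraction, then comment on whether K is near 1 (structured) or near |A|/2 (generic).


|A| = 7.
Compute A + A by enumerating all 49 pairs.
A + A = {10, 15, 20, 25, 30, 40, 45, 50, 60, 80, 85, 90, 100, 120, 160, 165, 170, 180, 200, 240, 320, 325, 330, 340, 360, 400, 480, 640}, so |A + A| = 28.
K = |A + A| / |A| = 28/7 = 4/1 ≈ 4.0000.
Reference: AP of size 7 gives K = 13/7 ≈ 1.8571; a fully generic set of size 7 gives K ≈ 4.0000.

|A| = 7, |A + A| = 28, K = 28/7 = 4/1.


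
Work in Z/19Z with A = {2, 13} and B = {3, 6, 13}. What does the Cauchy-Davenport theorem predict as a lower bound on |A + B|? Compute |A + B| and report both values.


Cauchy-Davenport: |A + B| ≥ min(p, |A| + |B| - 1) for A, B nonempty in Z/pZ.
|A| = 2, |B| = 3, p = 19.
CD lower bound = min(19, 2 + 3 - 1) = min(19, 4) = 4.
Compute A + B mod 19 directly:
a = 2: 2+3=5, 2+6=8, 2+13=15
a = 13: 13+3=16, 13+6=0, 13+13=7
A + B = {0, 5, 7, 8, 15, 16}, so |A + B| = 6.
Verify: 6 ≥ 4? Yes ✓.

CD lower bound = 4, actual |A + B| = 6.


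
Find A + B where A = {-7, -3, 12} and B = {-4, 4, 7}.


A + B = {a + b : a ∈ A, b ∈ B}.
Enumerate all |A|·|B| = 3·3 = 9 pairs (a, b) and collect distinct sums.
a = -7: -7+-4=-11, -7+4=-3, -7+7=0
a = -3: -3+-4=-7, -3+4=1, -3+7=4
a = 12: 12+-4=8, 12+4=16, 12+7=19
Collecting distinct sums: A + B = {-11, -7, -3, 0, 1, 4, 8, 16, 19}
|A + B| = 9

A + B = {-11, -7, -3, 0, 1, 4, 8, 16, 19}


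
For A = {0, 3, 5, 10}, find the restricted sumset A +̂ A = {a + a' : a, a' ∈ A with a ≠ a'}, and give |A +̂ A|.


Restricted sumset: A +̂ A = {a + a' : a ∈ A, a' ∈ A, a ≠ a'}.
Equivalently, take A + A and drop any sum 2a that is achievable ONLY as a + a for a ∈ A (i.e. sums representable only with equal summands).
Enumerate pairs (a, a') with a < a' (symmetric, so each unordered pair gives one sum; this covers all a ≠ a'):
  0 + 3 = 3
  0 + 5 = 5
  0 + 10 = 10
  3 + 5 = 8
  3 + 10 = 13
  5 + 10 = 15
Collected distinct sums: {3, 5, 8, 10, 13, 15}
|A +̂ A| = 6
(Reference bound: |A +̂ A| ≥ 2|A| - 3 for |A| ≥ 2, with |A| = 4 giving ≥ 5.)

|A +̂ A| = 6


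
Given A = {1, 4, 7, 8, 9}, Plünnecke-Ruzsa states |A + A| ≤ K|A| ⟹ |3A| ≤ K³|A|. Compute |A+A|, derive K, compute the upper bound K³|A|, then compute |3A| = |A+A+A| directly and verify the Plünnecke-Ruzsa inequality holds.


|A| = 5.
Step 1: Compute A + A by enumerating all 25 pairs.
A + A = {2, 5, 8, 9, 10, 11, 12, 13, 14, 15, 16, 17, 18}, so |A + A| = 13.
Step 2: Doubling constant K = |A + A|/|A| = 13/5 = 13/5 ≈ 2.6000.
Step 3: Plünnecke-Ruzsa gives |3A| ≤ K³·|A| = (2.6000)³ · 5 ≈ 87.8800.
Step 4: Compute 3A = A + A + A directly by enumerating all triples (a,b,c) ∈ A³; |3A| = 21.
Step 5: Check 21 ≤ 87.8800? Yes ✓.

K = 13/5, Plünnecke-Ruzsa bound K³|A| ≈ 87.8800, |3A| = 21, inequality holds.


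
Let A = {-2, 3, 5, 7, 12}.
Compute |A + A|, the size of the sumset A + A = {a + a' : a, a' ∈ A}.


A + A = {a + a' : a, a' ∈ A}; |A| = 5.
General bounds: 2|A| - 1 ≤ |A + A| ≤ |A|(|A|+1)/2, i.e. 9 ≤ |A + A| ≤ 15.
Lower bound 2|A|-1 is attained iff A is an arithmetic progression.
Enumerate sums a + a' for a ≤ a' (symmetric, so this suffices):
a = -2: -2+-2=-4, -2+3=1, -2+5=3, -2+7=5, -2+12=10
a = 3: 3+3=6, 3+5=8, 3+7=10, 3+12=15
a = 5: 5+5=10, 5+7=12, 5+12=17
a = 7: 7+7=14, 7+12=19
a = 12: 12+12=24
Distinct sums: {-4, 1, 3, 5, 6, 8, 10, 12, 14, 15, 17, 19, 24}
|A + A| = 13

|A + A| = 13


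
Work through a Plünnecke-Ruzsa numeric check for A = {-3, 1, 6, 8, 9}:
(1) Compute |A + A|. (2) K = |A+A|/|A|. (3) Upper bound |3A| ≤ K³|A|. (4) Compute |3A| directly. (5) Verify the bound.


|A| = 5.
Step 1: Compute A + A by enumerating all 25 pairs.
A + A = {-6, -2, 2, 3, 5, 6, 7, 9, 10, 12, 14, 15, 16, 17, 18}, so |A + A| = 15.
Step 2: Doubling constant K = |A + A|/|A| = 15/5 = 15/5 ≈ 3.0000.
Step 3: Plünnecke-Ruzsa gives |3A| ≤ K³·|A| = (3.0000)³ · 5 ≈ 135.0000.
Step 4: Compute 3A = A + A + A directly by enumerating all triples (a,b,c) ∈ A³; |3A| = 29.
Step 5: Check 29 ≤ 135.0000? Yes ✓.

K = 15/5, Plünnecke-Ruzsa bound K³|A| ≈ 135.0000, |3A| = 29, inequality holds.


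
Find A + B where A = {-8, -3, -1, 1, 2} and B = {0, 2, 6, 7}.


A + B = {a + b : a ∈ A, b ∈ B}.
Enumerate all |A|·|B| = 5·4 = 20 pairs (a, b) and collect distinct sums.
a = -8: -8+0=-8, -8+2=-6, -8+6=-2, -8+7=-1
a = -3: -3+0=-3, -3+2=-1, -3+6=3, -3+7=4
a = -1: -1+0=-1, -1+2=1, -1+6=5, -1+7=6
a = 1: 1+0=1, 1+2=3, 1+6=7, 1+7=8
a = 2: 2+0=2, 2+2=4, 2+6=8, 2+7=9
Collecting distinct sums: A + B = {-8, -6, -3, -2, -1, 1, 2, 3, 4, 5, 6, 7, 8, 9}
|A + B| = 14

A + B = {-8, -6, -3, -2, -1, 1, 2, 3, 4, 5, 6, 7, 8, 9}


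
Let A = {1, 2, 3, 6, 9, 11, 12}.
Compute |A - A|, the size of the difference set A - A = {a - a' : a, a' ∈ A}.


A - A = {a - a' : a, a' ∈ A}; |A| = 7.
Bounds: 2|A|-1 ≤ |A - A| ≤ |A|² - |A| + 1, i.e. 13 ≤ |A - A| ≤ 43.
Note: 0 ∈ A - A always (from a - a). The set is symmetric: if d ∈ A - A then -d ∈ A - A.
Enumerate nonzero differences d = a - a' with a > a' (then include -d):
Positive differences: {1, 2, 3, 4, 5, 6, 7, 8, 9, 10, 11}
Full difference set: {0} ∪ (positive diffs) ∪ (negative diffs).
|A - A| = 1 + 2·11 = 23 (matches direct enumeration: 23).

|A - A| = 23


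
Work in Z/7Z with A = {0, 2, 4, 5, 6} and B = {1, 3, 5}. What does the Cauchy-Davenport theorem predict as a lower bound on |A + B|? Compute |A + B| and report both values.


Cauchy-Davenport: |A + B| ≥ min(p, |A| + |B| - 1) for A, B nonempty in Z/pZ.
|A| = 5, |B| = 3, p = 7.
CD lower bound = min(7, 5 + 3 - 1) = min(7, 7) = 7.
Compute A + B mod 7 directly:
a = 0: 0+1=1, 0+3=3, 0+5=5
a = 2: 2+1=3, 2+3=5, 2+5=0
a = 4: 4+1=5, 4+3=0, 4+5=2
a = 5: 5+1=6, 5+3=1, 5+5=3
a = 6: 6+1=0, 6+3=2, 6+5=4
A + B = {0, 1, 2, 3, 4, 5, 6}, so |A + B| = 7.
Verify: 7 ≥ 7? Yes ✓.

CD lower bound = 7, actual |A + B| = 7.


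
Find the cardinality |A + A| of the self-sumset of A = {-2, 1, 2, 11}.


A + A = {a + a' : a, a' ∈ A}; |A| = 4.
General bounds: 2|A| - 1 ≤ |A + A| ≤ |A|(|A|+1)/2, i.e. 7 ≤ |A + A| ≤ 10.
Lower bound 2|A|-1 is attained iff A is an arithmetic progression.
Enumerate sums a + a' for a ≤ a' (symmetric, so this suffices):
a = -2: -2+-2=-4, -2+1=-1, -2+2=0, -2+11=9
a = 1: 1+1=2, 1+2=3, 1+11=12
a = 2: 2+2=4, 2+11=13
a = 11: 11+11=22
Distinct sums: {-4, -1, 0, 2, 3, 4, 9, 12, 13, 22}
|A + A| = 10

|A + A| = 10


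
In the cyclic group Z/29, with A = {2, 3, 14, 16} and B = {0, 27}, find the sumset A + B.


Work in Z/29Z: reduce every sum a + b modulo 29.
Enumerate all 8 pairs:
a = 2: 2+0=2, 2+27=0
a = 3: 3+0=3, 3+27=1
a = 14: 14+0=14, 14+27=12
a = 16: 16+0=16, 16+27=14
Distinct residues collected: {0, 1, 2, 3, 12, 14, 16}
|A + B| = 7 (out of 29 total residues).

A + B = {0, 1, 2, 3, 12, 14, 16}


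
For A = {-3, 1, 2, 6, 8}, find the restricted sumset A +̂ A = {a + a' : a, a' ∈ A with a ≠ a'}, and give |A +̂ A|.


Restricted sumset: A +̂ A = {a + a' : a ∈ A, a' ∈ A, a ≠ a'}.
Equivalently, take A + A and drop any sum 2a that is achievable ONLY as a + a for a ∈ A (i.e. sums representable only with equal summands).
Enumerate pairs (a, a') with a < a' (symmetric, so each unordered pair gives one sum; this covers all a ≠ a'):
  -3 + 1 = -2
  -3 + 2 = -1
  -3 + 6 = 3
  -3 + 8 = 5
  1 + 2 = 3
  1 + 6 = 7
  1 + 8 = 9
  2 + 6 = 8
  2 + 8 = 10
  6 + 8 = 14
Collected distinct sums: {-2, -1, 3, 5, 7, 8, 9, 10, 14}
|A +̂ A| = 9
(Reference bound: |A +̂ A| ≥ 2|A| - 3 for |A| ≥ 2, with |A| = 5 giving ≥ 7.)

|A +̂ A| = 9


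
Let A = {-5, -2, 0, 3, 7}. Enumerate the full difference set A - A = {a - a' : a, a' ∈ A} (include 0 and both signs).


A - A = {a - a' : a, a' ∈ A}.
Compute a - a' for each ordered pair (a, a'):
a = -5: -5--5=0, -5--2=-3, -5-0=-5, -5-3=-8, -5-7=-12
a = -2: -2--5=3, -2--2=0, -2-0=-2, -2-3=-5, -2-7=-9
a = 0: 0--5=5, 0--2=2, 0-0=0, 0-3=-3, 0-7=-7
a = 3: 3--5=8, 3--2=5, 3-0=3, 3-3=0, 3-7=-4
a = 7: 7--5=12, 7--2=9, 7-0=7, 7-3=4, 7-7=0
Collecting distinct values (and noting 0 appears from a-a):
A - A = {-12, -9, -8, -7, -5, -4, -3, -2, 0, 2, 3, 4, 5, 7, 8, 9, 12}
|A - A| = 17

A - A = {-12, -9, -8, -7, -5, -4, -3, -2, 0, 2, 3, 4, 5, 7, 8, 9, 12}


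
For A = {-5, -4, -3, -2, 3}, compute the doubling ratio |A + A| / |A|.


|A| = 5.
Compute A + A by enumerating all 25 pairs.
A + A = {-10, -9, -8, -7, -6, -5, -4, -2, -1, 0, 1, 6}, so |A + A| = 12.
K = |A + A| / |A| = 12/5 (already in lowest terms) ≈ 2.4000.
Reference: AP of size 5 gives K = 9/5 ≈ 1.8000; a fully generic set of size 5 gives K ≈ 3.0000.

|A| = 5, |A + A| = 12, K = 12/5.
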